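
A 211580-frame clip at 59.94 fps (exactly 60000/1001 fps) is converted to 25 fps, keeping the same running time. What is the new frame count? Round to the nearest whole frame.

88246 frames

Frames at target rate = 211580 × (25) / (60000/1001) = 10589579/120 ≈ 88246.492.
Nearest whole frame: 88246.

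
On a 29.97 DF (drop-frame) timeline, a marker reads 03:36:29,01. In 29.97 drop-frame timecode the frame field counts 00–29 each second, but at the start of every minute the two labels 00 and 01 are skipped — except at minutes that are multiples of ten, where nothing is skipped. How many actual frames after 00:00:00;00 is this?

389281

As if non-drop at 30 labels/s: (3 × 3600 + 36 × 60 + 29) × 30 + 1 = 389671.
Minute boundaries passed: 216; those not divisible by 10: 216 − 21 = 195; dropped labels = 2 × 195 = 390.
Actual frame index = 389671 − 390 = 389281.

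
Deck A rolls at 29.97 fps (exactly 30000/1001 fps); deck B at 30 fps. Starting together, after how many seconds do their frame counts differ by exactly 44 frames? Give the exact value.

The gap grows by |30 − 30000/1001| = 30/1001 frames per second.
Time for a 44-frame gap: 44 ÷ (30/1001) = 22022/15 s.

22022/15 seconds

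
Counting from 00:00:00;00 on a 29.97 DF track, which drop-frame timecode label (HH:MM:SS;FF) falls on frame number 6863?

Ten DF minutes hold 17982 frames, so frame 6863 lies in block 0 (frames 0–17981) with 6863 frames into that block.
The block's first minute is 1800 frames and the rest 1798 each; 6863 frames reaches minute 3, so 0 × 18 + 3 × 2 = 6 labels have been skipped so far.
Adding those back, label number 6863 + 6 = 6869 at 30 labels/s is 228 s + 29 f = 0 h 3 min 48 s frame 29, i.e. 00:03:48;29.

00:03:48;29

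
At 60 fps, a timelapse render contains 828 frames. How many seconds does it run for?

13.8 seconds

Running time = 828 / (60) = 13.8 s.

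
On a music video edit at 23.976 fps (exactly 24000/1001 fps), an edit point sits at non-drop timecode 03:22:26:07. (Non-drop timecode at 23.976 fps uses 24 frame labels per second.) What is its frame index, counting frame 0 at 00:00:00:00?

291511

Total seconds to the label: (3 × 3600 + 22 × 60 + 26) = 12146.
Frame index = 12146 × 24 + 7 = 291511.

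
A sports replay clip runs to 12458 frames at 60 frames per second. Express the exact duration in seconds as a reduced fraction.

Running time = 12458 ÷ (60) = 12458 × 1/60 = 6229/30 s.

6229/30 seconds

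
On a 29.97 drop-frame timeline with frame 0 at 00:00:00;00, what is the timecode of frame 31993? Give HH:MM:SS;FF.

Each 10-minute DF block holds 10 × 60 × 30 − 9 × 2 = 17982 frames. 31993 ÷ 17982 → 1 full block, remainder 14011.
Within the partial block the first minute is 1800 frames and each further minute 1798, so 7 further minute boundaries passed. Total skipped labels = 18 × 1 + 2 × 7 = 32.
Non-drop label index = 31993 + 32 = 32025; at 30 labels/s that is 00:17:47:15, i.e. DF 00:17:47;15.

00:17:47;15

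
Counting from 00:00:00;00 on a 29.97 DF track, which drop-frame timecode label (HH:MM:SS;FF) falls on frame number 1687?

Each 10-minute DF block holds 10 × 60 × 30 − 9 × 2 = 17982 frames. 1687 ÷ 17982 → 0 full blocks, remainder 1687.
Within the partial block the first minute is 1800 frames and each further minute 1798, so 0 further minute boundaries passed. Total skipped labels = 18 × 0 + 2 × 0 = 0.
Non-drop label index = 1687 + 0 = 1687; at 30 labels/s that is 00:00:56:07, i.e. DF 00:00:56;07.

00:00:56;07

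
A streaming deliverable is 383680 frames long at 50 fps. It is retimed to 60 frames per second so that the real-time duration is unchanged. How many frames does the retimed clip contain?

460416 frames

Target frames = source frames × (target rate / source rate) = 383680 × (60)/(50) = 383680 × 6/5 = 460416.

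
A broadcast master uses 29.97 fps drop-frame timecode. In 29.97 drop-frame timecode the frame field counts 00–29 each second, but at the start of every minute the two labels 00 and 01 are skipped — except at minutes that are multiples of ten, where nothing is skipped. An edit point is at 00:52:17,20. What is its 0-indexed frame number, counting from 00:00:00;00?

94036

Complete 10-minute blocks: 5, each 17982 frames → 89910.
Remaining 2 whole minutes in the current block: 1800 + 1 × 1798 = 3598 frames.
Within the current minute: 17 × 30 + 20 − 2 = 528 (labels ;00/;01 skipped at this minute). Total = 89910 + 3598 + 528 = 94036.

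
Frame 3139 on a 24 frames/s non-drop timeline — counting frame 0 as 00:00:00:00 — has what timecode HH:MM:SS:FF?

00:02:10:19

3139 ÷ 24 = 130 full seconds, remainder 19 frames.
130 s = 0 h 2 min 10 s.
Timecode: 00:02:10:19.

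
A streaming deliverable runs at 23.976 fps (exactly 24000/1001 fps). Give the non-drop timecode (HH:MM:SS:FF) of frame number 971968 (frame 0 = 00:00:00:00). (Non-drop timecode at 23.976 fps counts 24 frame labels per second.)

971968 ÷ 24 = 40498 full seconds, remainder 16 frames.
40498 s = 11 h 14 min 58 s.
Timecode: 11:14:58:16.

11:14:58:16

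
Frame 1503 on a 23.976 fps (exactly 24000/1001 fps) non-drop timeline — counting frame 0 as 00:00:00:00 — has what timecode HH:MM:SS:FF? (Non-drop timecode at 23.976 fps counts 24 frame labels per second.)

1503 ÷ 24 = 62 full seconds, remainder 15 frames.
62 s = 0 h 1 min 2 s.
Timecode: 00:01:02:15.

00:01:02:15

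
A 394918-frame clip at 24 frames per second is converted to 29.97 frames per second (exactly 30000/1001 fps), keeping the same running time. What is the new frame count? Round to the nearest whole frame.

493154 frames

Frames at target rate = 394918 × (30000/1001) / (24) = 493647500/1001 ≈ 493154.346.
Nearest whole frame: 493154.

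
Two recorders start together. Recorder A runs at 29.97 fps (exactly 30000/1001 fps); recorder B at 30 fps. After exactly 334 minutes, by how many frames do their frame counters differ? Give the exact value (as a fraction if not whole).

601200/1001 frames

334 min = 20040 s.
A emits 30000/1001 × 20040 = 601200000/1001 frames; B emits 30 × 20040 = 601200.
Difference = 601200/1001 frames (≈ 600.5994); B is ahead of A.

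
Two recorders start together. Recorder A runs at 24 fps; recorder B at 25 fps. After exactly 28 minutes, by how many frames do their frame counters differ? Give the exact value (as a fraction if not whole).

28 min = 1680 s.
A emits 24 × 1680 = 40320 frames; B emits 25 × 1680 = 42000.
Difference = 1680 frames; B is ahead of A.

1680 frames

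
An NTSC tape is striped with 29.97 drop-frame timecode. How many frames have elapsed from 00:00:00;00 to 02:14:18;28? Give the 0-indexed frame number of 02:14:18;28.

Complete 10-minute blocks: 13, each 17982 frames → 233766.
Remaining 4 whole minutes in the current block: 1800 + 3 × 1798 = 7194 frames.
Within the current minute: 18 × 30 + 28 − 2 = 566 (labels ;00/;01 skipped at this minute). Total = 233766 + 7194 + 566 = 241526.

241526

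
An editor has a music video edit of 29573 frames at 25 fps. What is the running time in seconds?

Running time = 29573 / (25) = 1182.92 s.

1182.92 seconds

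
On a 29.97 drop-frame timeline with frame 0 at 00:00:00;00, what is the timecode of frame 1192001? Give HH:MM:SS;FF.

11:02:53;03

Each 10-minute DF block holds 10 × 60 × 30 − 9 × 2 = 17982 frames. 1192001 ÷ 17982 → 66 full blocks, remainder 5189.
Within the partial block the first minute is 1800 frames and each further minute 1798, so 2 further minute boundaries passed. Total skipped labels = 18 × 66 + 2 × 2 = 1192.
Non-drop label index = 1192001 + 1192 = 1193193; at 30 labels/s that is 11:02:53:03, i.e. DF 11:02:53;03.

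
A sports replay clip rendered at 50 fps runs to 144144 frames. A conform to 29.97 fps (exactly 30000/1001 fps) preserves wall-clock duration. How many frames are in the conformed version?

86400 frames

Target frames = source frames × (target rate / source rate) = 144144 × (30000/1001)/(50) = 144144 × 600/1001 = 86400.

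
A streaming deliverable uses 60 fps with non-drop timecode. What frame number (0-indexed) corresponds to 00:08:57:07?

frame 32227

Total seconds to the label: (0 × 3600 + 8 × 60 + 57) = 537.
Frame index = 537 × 60 + 7 = 32227.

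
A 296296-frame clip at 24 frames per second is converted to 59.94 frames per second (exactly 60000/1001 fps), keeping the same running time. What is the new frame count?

740000 frames

Target frames = source frames × (target rate / source rate) = 296296 × (60000/1001)/(24) = 296296 × 2500/1001 = 740000.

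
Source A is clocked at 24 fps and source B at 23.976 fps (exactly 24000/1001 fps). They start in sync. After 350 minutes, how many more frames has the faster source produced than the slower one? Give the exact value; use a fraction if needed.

72000/143 frames

350 min = 21000 s.
A emits 24 × 21000 = 504000 frames; B emits 24000/1001 × 21000 = 72000000/143.
Difference = 72000/143 frames (≈ 503.4965); B is behind A.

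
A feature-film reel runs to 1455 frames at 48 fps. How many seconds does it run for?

30.3125 seconds

Running time = 1455 / (48) = 30.3125 s.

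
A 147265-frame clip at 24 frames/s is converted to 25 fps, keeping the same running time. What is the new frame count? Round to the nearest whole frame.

Frames at target rate = 147265 × (25) / (24) = 3681625/24 ≈ 153401.042.
Nearest whole frame: 153401.

153401 frames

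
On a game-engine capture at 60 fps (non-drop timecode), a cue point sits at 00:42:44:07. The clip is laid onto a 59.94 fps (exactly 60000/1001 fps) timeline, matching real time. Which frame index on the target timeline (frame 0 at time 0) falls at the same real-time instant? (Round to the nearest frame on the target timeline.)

frame 153693

Source frame index: (0×3600 + 42×60 + 44) × 60 + 7 = 153847.
Real time: 153847 / (60) = 153847/60 s.
Target frame: (153847/60) × (60000/1001) = 153847000/1001 ≈ 153693.307 → 153693.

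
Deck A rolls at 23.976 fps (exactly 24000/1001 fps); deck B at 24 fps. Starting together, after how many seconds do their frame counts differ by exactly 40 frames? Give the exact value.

5005/3 seconds

The gap grows by |24 − 24000/1001| = 24/1001 frames per second.
Time for a 40-frame gap: 40 ÷ (24/1001) = 5005/3 s.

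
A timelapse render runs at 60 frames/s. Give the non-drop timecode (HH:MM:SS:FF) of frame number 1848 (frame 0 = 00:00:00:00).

00:00:30:48

1848 ÷ 60 = 30 full seconds, remainder 48 frames.
30 s = 0 h 0 min 30 s.
Timecode: 00:00:30:48.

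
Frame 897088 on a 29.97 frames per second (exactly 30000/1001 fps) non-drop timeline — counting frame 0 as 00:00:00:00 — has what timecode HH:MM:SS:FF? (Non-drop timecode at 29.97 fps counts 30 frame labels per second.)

897088 ÷ 30 = 29902 full seconds, remainder 28 frames.
29902 s = 8 h 18 min 22 s.
Timecode: 08:18:22:28.

08:18:22:28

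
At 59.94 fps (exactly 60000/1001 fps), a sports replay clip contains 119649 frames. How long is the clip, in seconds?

1996.14415 seconds

Running time = 119649 / (60000/1001) = 1996.14415 s.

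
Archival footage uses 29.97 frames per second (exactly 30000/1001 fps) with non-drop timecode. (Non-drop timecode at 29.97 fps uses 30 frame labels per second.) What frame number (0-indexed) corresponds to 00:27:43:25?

frame 49915

Total seconds to the label: (0 × 3600 + 27 × 60 + 43) = 1663.
Frame index = 1663 × 30 + 25 = 49915.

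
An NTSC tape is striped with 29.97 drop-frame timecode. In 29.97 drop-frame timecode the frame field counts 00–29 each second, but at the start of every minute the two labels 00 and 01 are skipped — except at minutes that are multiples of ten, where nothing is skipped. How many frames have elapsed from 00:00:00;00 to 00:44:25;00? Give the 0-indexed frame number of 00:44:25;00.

Complete 10-minute blocks: 4, each 17982 frames → 71928.
Remaining 4 whole minutes in the current block: 1800 + 3 × 1798 = 7194 frames.
Within the current minute: 25 × 30 + 0 − 2 = 748 (labels ;00/;01 skipped at this minute). Total = 71928 + 7194 + 748 = 79870.

79870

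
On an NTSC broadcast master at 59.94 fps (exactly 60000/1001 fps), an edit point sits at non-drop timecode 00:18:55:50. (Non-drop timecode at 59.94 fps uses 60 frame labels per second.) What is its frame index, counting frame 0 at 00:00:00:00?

frame 68150

Total seconds to the label: (0 × 3600 + 18 × 60 + 55) = 1135.
Frame index = 1135 × 60 + 50 = 68150.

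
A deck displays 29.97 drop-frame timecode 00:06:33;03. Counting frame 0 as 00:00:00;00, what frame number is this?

Complete 10-minute blocks: 0, each 17982 frames → 0.
Remaining 6 whole minutes in the current block: 1800 + 5 × 1798 = 10790 frames.
Within the current minute: 33 × 30 + 3 − 2 = 991 (labels ;00/;01 skipped at this minute). Total = 0 + 10790 + 991 = 11781.

11781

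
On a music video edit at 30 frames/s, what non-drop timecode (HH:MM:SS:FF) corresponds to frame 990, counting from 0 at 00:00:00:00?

00:00:33:00

990 ÷ 30 = 33 full seconds, remainder 0 frames.
33 s = 0 h 0 min 33 s.
Timecode: 00:00:33:00.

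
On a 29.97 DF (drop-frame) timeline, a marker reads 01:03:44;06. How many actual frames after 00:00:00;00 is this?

Complete 10-minute blocks: 6, each 17982 frames → 107892.
Remaining 3 whole minutes in the current block: 1800 + 2 × 1798 = 5396 frames.
Within the current minute: 44 × 30 + 6 − 2 = 1324 (labels ;00/;01 skipped at this minute). Total = 107892 + 5396 + 1324 = 114612.

114612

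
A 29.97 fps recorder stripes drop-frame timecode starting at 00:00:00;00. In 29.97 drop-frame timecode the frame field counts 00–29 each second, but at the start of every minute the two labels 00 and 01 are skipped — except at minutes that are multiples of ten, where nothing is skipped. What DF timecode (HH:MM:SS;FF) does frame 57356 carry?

Ten DF minutes hold 17982 frames, so frame 57356 lies in block 3 (frames 53946–71927) with 3410 frames into that block.
The block's first minute is 1800 frames and the rest 1798 each; 3410 frames reaches minute 1, so 3 × 18 + 1 × 2 = 56 labels have been skipped so far.
Adding those back, label number 57356 + 56 = 57412 at 30 labels/s is 1913 s + 22 f = 0 h 31 min 53 s frame 22, i.e. 00:31:53;22.

00:31:53;22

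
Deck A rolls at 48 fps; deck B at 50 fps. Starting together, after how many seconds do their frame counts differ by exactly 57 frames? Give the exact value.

The gap grows by |50 − 48| = 2 frames per second.
Time for a 57-frame gap: 57 ÷ (2) = 28.5 s.

28.5 seconds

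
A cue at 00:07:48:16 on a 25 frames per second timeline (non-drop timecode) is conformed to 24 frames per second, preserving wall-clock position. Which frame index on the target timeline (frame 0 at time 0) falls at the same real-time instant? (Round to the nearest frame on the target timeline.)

frame 11247

Source frame index: (0×3600 + 7×60 + 48) × 25 + 16 = 11716.
Real time: 11716 / (25) = 11716/25 s.
Target frame: (11716/25) × (24) = 281184/25 ≈ 11247.360 → 11247.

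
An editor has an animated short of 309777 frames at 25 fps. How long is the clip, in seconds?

12391.08 seconds

Running time = 309777 / (25) = 12391.08 s.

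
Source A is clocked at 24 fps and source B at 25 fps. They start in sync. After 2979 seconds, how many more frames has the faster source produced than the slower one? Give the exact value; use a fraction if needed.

2979 frames

A emits 24 × 2979 = 71496 frames; B emits 25 × 2979 = 74475.
Difference = 2979 frames; B is ahead of A.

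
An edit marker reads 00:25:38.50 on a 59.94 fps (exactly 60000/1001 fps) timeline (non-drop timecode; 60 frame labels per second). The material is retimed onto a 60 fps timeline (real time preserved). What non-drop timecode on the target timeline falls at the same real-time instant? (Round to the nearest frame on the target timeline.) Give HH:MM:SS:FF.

00:25:40:22

Source frame index: (0×3600 + 25×60 + 38) × 60 + 50 = 92330.
Real time: 92330 / (60000/1001) = 9242233/6000 s.
Target frame: (9242233/6000) × (60) = 9242233/100 ≈ 92422.330 → 92422.
At 60 labels/s: frame 92422 → 00:25:40:22.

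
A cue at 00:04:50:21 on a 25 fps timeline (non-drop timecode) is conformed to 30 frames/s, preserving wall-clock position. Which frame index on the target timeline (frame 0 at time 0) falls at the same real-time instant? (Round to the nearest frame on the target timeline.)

Source frame index: (0×3600 + 4×60 + 50) × 25 + 21 = 7271.
Real time: 7271 / (25) = 7271/25 s.
Target frame: (7271/25) × (30) = 43626/5 ≈ 8725.200 → 8725.

frame 8725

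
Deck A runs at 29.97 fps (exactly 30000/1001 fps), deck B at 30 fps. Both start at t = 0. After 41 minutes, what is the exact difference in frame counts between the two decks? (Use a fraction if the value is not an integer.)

41 min = 2460 s.
A emits 30000/1001 × 2460 = 73800000/1001 frames; B emits 30 × 2460 = 73800.
Difference = 73800/1001 frames (≈ 73.7263); B is ahead of A.

73800/1001 frames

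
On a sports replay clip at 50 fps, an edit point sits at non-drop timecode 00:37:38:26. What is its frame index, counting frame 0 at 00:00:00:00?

Total seconds to the label: (0 × 3600 + 37 × 60 + 38) = 2258.
Frame index = 2258 × 50 + 26 = 112926.

frame 112926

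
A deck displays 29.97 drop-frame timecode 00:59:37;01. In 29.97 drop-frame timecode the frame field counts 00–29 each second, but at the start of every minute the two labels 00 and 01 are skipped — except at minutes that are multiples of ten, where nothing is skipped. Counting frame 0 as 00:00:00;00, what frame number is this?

As if non-drop at 30 labels/s: (0 × 3600 + 59 × 60 + 37) × 30 + 1 = 107311.
Minute boundaries passed: 59; those not divisible by 10: 59 − 5 = 54; dropped labels = 2 × 54 = 108.
Actual frame index = 107311 − 108 = 107203.

107203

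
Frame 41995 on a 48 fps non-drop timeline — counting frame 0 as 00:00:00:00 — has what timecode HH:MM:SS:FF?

41995 ÷ 48 = 874 full seconds, remainder 43 frames.
874 s = 0 h 14 min 34 s.
Timecode: 00:14:34:43.

00:14:34:43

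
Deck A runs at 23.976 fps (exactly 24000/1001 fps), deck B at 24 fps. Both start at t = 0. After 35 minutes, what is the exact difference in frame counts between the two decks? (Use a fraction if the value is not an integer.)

35 min = 2100 s.
A emits 24000/1001 × 2100 = 7200000/143 frames; B emits 24 × 2100 = 50400.
Difference = 7200/143 frames (≈ 50.3497); B is ahead of A.

7200/143 frames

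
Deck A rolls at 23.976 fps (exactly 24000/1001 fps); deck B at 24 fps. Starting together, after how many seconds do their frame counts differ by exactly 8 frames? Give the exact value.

1001/3 seconds

The gap grows by |24 − 24000/1001| = 24/1001 frames per second.
Time for a 8-frame gap: 8 ÷ (24/1001) = 1001/3 s.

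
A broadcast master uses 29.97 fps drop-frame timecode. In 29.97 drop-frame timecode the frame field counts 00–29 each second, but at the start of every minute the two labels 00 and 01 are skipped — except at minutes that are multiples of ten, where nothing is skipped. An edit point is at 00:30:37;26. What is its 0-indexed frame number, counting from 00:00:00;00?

Complete 10-minute blocks: 3, each 17982 frames → 53946.
Remaining 0 whole minutes in the current block: 0 frames.
Within the current minute: 37 × 30 + 26 = 1136. Total = 53946 + 0 + 1136 = 55082.

55082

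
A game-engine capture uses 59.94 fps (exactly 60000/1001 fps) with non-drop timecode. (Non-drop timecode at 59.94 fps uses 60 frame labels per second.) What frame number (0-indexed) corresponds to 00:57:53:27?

Total seconds to the label: (0 × 3600 + 57 × 60 + 53) = 3473.
Frame index = 3473 × 60 + 27 = 208407.

208407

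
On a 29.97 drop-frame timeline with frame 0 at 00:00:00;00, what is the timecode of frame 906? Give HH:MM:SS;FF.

00:00:30;06

Ten DF minutes hold 17982 frames, so frame 906 lies in block 0 (frames 0–17981) with 906 frames into that block.
The block's first minute is 1800 frames and the rest 1798 each; 906 frames reaches minute 0, so 0 × 18 + 0 × 2 = 0 labels have been skipped so far.
Adding those back, label number 906 + 0 = 906 at 30 labels/s is 30 s + 6 f = 0 h 0 min 30 s frame 6, i.e. 00:00:30;06.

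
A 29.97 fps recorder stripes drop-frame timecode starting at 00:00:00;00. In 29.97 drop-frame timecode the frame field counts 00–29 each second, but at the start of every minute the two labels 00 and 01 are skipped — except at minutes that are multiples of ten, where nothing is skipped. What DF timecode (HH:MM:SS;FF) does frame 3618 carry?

00:02:00;22

Each 10-minute DF block holds 10 × 60 × 30 − 9 × 2 = 17982 frames. 3618 ÷ 17982 → 0 full blocks, remainder 3618.
Within the partial block the first minute is 1800 frames and each further minute 1798, so 2 further minute boundaries passed. Total skipped labels = 18 × 0 + 2 × 2 = 4.
Non-drop label index = 3618 + 4 = 3622; at 30 labels/s that is 00:02:00:22, i.e. DF 00:02:00;22.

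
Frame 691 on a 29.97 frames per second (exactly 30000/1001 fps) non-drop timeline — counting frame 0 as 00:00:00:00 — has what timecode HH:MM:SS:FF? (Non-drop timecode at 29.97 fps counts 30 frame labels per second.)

691 ÷ 30 = 23 full seconds, remainder 1 frame.
23 s = 0 h 0 min 23 s.
Timecode: 00:00:23:01.

00:00:23:01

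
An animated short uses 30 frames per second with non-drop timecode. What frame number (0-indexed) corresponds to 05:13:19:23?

frame 563993

Total seconds to the label: (5 × 3600 + 13 × 60 + 19) = 18799.
Frame index = 18799 × 30 + 23 = 563993.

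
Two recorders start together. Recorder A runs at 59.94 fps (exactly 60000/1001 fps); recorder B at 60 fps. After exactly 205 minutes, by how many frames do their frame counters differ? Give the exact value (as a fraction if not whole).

738000/1001 frames

205 min = 12300 s.
A emits 60000/1001 × 12300 = 738000000/1001 frames; B emits 60 × 12300 = 738000.
Difference = 738000/1001 frames (≈ 737.2627); B is ahead of A.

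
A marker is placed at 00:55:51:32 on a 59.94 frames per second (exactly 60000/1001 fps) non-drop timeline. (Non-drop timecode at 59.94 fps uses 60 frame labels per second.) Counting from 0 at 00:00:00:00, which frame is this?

Total seconds to the label: (0 × 3600 + 55 × 60 + 51) = 3351.
Frame index = 3351 × 60 + 32 = 201092.

frame 201092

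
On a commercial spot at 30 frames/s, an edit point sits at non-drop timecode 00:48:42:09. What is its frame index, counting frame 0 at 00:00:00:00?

Total seconds to the label: (0 × 3600 + 48 × 60 + 42) = 2922.
Frame index = 2922 × 30 + 9 = 87669.

87669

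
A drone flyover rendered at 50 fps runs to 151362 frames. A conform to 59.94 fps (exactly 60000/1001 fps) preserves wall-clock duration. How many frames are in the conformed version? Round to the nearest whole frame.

Frames at target rate = 151362 × (60000/1001) / (50) = 181634400/1001 ≈ 181452.947.
Nearest whole frame: 181453.

181453 frames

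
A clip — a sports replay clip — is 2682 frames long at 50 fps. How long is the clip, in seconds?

53.64 seconds

Running time = 2682 / (50) = 53.64 s.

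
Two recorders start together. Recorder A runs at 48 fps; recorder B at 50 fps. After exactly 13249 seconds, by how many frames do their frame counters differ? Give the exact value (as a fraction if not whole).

A emits 48 × 13249 = 635952 frames; B emits 50 × 13249 = 662450.
Difference = 26498 frames; B is ahead of A.

26498 frames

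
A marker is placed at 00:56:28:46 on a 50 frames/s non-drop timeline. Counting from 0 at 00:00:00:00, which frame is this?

169446

Total seconds to the label: (0 × 3600 + 56 × 60 + 28) = 3388.
Frame index = 3388 × 50 + 46 = 169446.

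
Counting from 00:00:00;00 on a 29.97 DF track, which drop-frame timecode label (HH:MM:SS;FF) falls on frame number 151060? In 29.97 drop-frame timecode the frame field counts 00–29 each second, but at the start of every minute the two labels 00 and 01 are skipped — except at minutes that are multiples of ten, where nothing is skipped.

01:24:00;12

Ten DF minutes hold 17982 frames, so frame 151060 lies in block 8 (frames 143856–161837) with 7204 frames into that block.
The block's first minute is 1800 frames and the rest 1798 each; 7204 frames reaches minute 4, so 8 × 18 + 4 × 2 = 152 labels have been skipped so far.
Adding those back, label number 151060 + 152 = 151212 at 30 labels/s is 5040 s + 12 f = 1 h 24 min 0 s frame 12, i.e. 01:24:00;12.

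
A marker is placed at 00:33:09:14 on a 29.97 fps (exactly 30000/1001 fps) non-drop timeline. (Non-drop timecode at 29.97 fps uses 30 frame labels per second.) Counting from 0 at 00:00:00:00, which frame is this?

Total seconds to the label: (0 × 3600 + 33 × 60 + 9) = 1989.
Frame index = 1989 × 30 + 14 = 59684.

frame 59684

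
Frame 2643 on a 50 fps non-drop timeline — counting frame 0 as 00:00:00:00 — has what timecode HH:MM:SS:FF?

2643 ÷ 50 = 52 full seconds, remainder 43 frames.
52 s = 0 h 0 min 52 s.
Timecode: 00:00:52:43.

00:00:52:43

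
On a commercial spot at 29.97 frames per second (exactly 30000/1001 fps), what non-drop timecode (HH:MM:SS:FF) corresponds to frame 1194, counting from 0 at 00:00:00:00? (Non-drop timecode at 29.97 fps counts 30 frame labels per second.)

00:00:39:24

1194 ÷ 30 = 39 full seconds, remainder 24 frames.
39 s = 0 h 0 min 39 s.
Timecode: 00:00:39:24.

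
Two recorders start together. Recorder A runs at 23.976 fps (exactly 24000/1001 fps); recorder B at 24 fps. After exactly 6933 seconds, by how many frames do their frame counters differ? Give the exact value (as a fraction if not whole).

A emits 24000/1001 × 6933 = 166392000/1001 frames; B emits 24 × 6933 = 166392.
Difference = 166392/1001 frames (≈ 166.2258); B is ahead of A.

166392/1001 frames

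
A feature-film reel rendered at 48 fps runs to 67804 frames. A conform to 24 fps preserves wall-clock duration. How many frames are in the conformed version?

33902 frames

Frames at target rate = 67804 × (24) / (48) = 33902.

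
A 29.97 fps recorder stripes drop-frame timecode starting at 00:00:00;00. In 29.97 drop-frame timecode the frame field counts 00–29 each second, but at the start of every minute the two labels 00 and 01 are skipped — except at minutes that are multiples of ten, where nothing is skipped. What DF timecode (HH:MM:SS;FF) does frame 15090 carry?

Ten DF minutes hold 17982 frames, so frame 15090 lies in block 0 (frames 0–17981) with 15090 frames into that block.
The block's first minute is 1800 frames and the rest 1798 each; 15090 frames reaches minute 8, so 0 × 18 + 8 × 2 = 16 labels have been skipped so far.
Adding those back, label number 15090 + 16 = 15106 at 30 labels/s is 503 s + 16 f = 0 h 8 min 23 s frame 16, i.e. 00:08:23;16.

00:08:23;16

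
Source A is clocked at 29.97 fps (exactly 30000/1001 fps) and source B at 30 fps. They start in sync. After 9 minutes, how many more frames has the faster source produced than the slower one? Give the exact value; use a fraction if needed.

9 min = 540 s.
A emits 30000/1001 × 540 = 16200000/1001 frames; B emits 30 × 540 = 16200.
Difference = 16200/1001 frames (≈ 16.1838); B is ahead of A.

16200/1001 frames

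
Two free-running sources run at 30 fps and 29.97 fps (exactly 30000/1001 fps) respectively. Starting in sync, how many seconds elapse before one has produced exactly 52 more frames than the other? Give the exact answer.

26026/15 seconds

The gap grows by |30000/1001 − 30| = 30/1001 frames per second.
Time for a 52-frame gap: 52 ÷ (30/1001) = 26026/15 s.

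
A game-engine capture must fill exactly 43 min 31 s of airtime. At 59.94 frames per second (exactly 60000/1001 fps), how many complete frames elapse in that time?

156503 frames

43 min 31 s = 2611 s.
Frames = 2611 × 60000/1001 = 22380000/143 ≈ 156503.4965.
Complete frames: 156503.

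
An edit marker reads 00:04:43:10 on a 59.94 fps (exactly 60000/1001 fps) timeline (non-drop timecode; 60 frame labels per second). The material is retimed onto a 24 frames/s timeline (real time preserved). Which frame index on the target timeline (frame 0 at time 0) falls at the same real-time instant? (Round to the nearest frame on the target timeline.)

frame 6803

Source frame index: (0×3600 + 4×60 + 43) × 60 + 10 = 16990.
Real time: 16990 / (60000/1001) = 1700699/6000 s.
Target frame: (1700699/6000) × (24) = 1700699/250 ≈ 6802.796 → 6803.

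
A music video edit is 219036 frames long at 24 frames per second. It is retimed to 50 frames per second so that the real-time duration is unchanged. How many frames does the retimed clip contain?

456325 frames

Target frames = source frames × (target rate / source rate) = 219036 × (50)/(24) = 219036 × 25/12 = 456325.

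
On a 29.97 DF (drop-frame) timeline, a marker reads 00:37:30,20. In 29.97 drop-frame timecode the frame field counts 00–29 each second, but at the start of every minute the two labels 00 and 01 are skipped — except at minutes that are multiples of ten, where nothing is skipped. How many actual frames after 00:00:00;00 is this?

67452

Complete 10-minute blocks: 3, each 17982 frames → 53946.
Remaining 7 whole minutes in the current block: 1800 + 6 × 1798 = 12588 frames.
Within the current minute: 30 × 30 + 20 − 2 = 918 (labels ;00/;01 skipped at this minute). Total = 53946 + 12588 + 918 = 67452.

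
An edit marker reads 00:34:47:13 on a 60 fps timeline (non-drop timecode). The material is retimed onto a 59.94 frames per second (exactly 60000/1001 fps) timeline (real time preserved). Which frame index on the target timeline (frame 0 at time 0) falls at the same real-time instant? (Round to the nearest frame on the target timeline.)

Source frame index: (0×3600 + 34×60 + 47) × 60 + 13 = 125233.
Real time: 125233 / (60) = 125233/60 s.
Target frame: (125233/60) × (60000/1001) = 125233000/1001 ≈ 125107.892 → 125108.

frame 125108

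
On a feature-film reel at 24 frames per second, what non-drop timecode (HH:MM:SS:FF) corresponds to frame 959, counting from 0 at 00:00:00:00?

00:00:39:23

959 ÷ 24 = 39 full seconds, remainder 23 frames.
39 s = 0 h 0 min 39 s.
Timecode: 00:00:39:23.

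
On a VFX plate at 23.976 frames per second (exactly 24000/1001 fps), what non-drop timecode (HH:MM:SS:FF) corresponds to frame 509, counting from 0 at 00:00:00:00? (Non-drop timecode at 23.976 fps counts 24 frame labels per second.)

00:00:21:05

509 ÷ 24 = 21 full seconds, remainder 5 frames.
21 s = 0 h 0 min 21 s.
Timecode: 00:00:21:05.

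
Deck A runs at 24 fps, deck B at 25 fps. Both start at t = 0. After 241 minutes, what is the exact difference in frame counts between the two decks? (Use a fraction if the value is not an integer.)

14460 frames

241 min = 14460 s.
A emits 24 × 14460 = 347040 frames; B emits 25 × 14460 = 361500.
Difference = 14460 frames; B is ahead of A.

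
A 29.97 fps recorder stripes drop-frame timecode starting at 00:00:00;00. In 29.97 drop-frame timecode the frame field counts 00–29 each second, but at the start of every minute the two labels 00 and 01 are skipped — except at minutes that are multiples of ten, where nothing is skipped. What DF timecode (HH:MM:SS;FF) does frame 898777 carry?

08:19:49;07

Each 10-minute DF block holds 10 × 60 × 30 − 9 × 2 = 17982 frames. 898777 ÷ 17982 → 49 full blocks, remainder 17659.
Within the partial block the first minute is 1800 frames and each further minute 1798, so 9 further minute boundaries passed. Total skipped labels = 18 × 49 + 2 × 9 = 900.
Non-drop label index = 898777 + 900 = 899677; at 30 labels/s that is 08:19:49:07, i.e. DF 08:19:49;07.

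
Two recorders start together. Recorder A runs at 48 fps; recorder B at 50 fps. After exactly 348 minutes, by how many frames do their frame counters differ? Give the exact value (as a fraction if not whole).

348 min = 20880 s.
A emits 48 × 20880 = 1002240 frames; B emits 50 × 20880 = 1044000.
Difference = 41760 frames; B is ahead of A.

41760 frames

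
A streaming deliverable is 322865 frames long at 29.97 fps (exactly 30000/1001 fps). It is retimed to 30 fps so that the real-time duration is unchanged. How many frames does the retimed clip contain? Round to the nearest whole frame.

323188 frames

Frames at target rate = 322865 × (30) / (30000/1001) = 64637573/200 ≈ 323187.865.
Nearest whole frame: 323188.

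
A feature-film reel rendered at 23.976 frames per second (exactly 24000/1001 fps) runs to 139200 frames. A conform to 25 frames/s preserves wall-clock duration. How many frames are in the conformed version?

145145 frames

Target frames = source frames × (target rate / source rate) = 139200 × (25)/(24000/1001) = 139200 × 1001/960 = 145145.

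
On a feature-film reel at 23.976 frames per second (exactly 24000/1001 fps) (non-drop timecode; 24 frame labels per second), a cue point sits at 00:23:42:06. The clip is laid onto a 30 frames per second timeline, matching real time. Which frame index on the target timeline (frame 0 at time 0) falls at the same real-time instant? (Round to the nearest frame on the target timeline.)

Source frame index: (0×3600 + 23×60 + 42) × 24 + 6 = 34134.
Real time: 34134 / (24000/1001) = 5694689/4000 s.
Target frame: (5694689/4000) × (30) = 17084067/400 ≈ 42710.168 → 42710.

frame 42710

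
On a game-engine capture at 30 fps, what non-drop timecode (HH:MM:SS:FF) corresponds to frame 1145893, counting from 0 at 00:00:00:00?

1145893 ÷ 30 = 38196 full seconds, remainder 13 frames.
38196 s = 10 h 36 min 36 s.
Timecode: 10:36:36:13.

10:36:36:13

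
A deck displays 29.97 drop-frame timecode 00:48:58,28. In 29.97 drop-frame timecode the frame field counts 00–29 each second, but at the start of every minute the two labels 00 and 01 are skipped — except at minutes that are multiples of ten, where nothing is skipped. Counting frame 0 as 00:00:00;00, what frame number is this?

As if non-drop at 30 labels/s: (0 × 3600 + 48 × 60 + 58) × 30 + 28 = 88168.
Minute boundaries passed: 48; those not divisible by 10: 48 − 4 = 44; dropped labels = 2 × 44 = 88.
Actual frame index = 88168 − 88 = 88080.

88080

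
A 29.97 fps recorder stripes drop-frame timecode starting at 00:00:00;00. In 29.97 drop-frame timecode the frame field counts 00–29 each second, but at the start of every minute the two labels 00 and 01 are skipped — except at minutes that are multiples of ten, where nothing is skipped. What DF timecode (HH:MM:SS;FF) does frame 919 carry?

00:00:30;19

Each 10-minute DF block holds 10 × 60 × 30 − 9 × 2 = 17982 frames. 919 ÷ 17982 → 0 full blocks, remainder 919.
Within the partial block the first minute is 1800 frames and each further minute 1798, so 0 further minute boundaries passed. Total skipped labels = 18 × 0 + 2 × 0 = 0.
Non-drop label index = 919 + 0 = 919; at 30 labels/s that is 00:00:30:19, i.e. DF 00:00:30;19.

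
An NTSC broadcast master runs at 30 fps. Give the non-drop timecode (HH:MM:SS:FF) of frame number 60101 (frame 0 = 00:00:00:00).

00:33:23:11

60101 ÷ 30 = 2003 full seconds, remainder 11 frames.
2003 s = 0 h 33 min 23 s.
Timecode: 00:33:23:11.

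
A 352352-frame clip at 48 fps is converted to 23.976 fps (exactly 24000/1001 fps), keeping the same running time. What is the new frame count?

Target frames = source frames × (target rate / source rate) = 352352 × (24000/1001)/(48) = 352352 × 500/1001 = 176000.

176000 frames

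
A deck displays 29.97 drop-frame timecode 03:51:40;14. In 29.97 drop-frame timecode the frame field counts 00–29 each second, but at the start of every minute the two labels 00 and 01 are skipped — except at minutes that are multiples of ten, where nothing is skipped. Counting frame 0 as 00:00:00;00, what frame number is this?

As if non-drop at 30 labels/s: (3 × 3600 + 51 × 60 + 40) × 30 + 14 = 417014.
Minute boundaries passed: 231; those not divisible by 10: 231 − 23 = 208; dropped labels = 2 × 208 = 416.
Actual frame index = 417014 − 416 = 416598.

416598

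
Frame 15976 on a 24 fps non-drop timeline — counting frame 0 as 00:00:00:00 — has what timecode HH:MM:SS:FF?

00:11:05:16

15976 ÷ 24 = 665 full seconds, remainder 16 frames.
665 s = 0 h 11 min 5 s.
Timecode: 00:11:05:16.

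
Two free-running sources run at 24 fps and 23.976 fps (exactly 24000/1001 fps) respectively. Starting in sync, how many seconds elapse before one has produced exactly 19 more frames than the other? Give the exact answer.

19019/24 seconds

The gap grows by |24000/1001 − 24| = 24/1001 frames per second.
Time for a 19-frame gap: 19 ÷ (24/1001) = 19019/24 s.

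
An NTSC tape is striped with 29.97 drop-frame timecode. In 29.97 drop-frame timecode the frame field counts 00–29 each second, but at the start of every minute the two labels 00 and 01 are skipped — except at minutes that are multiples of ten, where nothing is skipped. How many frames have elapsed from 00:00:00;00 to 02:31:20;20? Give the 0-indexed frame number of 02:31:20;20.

Complete 10-minute blocks: 15, each 17982 frames → 269730.
Remaining 1 whole minute in the current block: 1800 + 0 × 1798 = 1800 frames.
Within the current minute: 20 × 30 + 20 − 2 = 618 (labels ;00/;01 skipped at this minute). Total = 269730 + 1800 + 618 = 272148.

272148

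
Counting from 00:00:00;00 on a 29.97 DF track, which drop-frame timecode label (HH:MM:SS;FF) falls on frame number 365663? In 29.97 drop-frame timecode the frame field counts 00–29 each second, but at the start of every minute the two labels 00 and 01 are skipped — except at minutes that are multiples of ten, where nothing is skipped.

03:23:20;29

Each 10-minute DF block holds 10 × 60 × 30 − 9 × 2 = 17982 frames. 365663 ÷ 17982 → 20 full blocks, remainder 6023.
Within the partial block the first minute is 1800 frames and each further minute 1798, so 3 further minute boundaries passed. Total skipped labels = 18 × 20 + 2 × 3 = 366.
Non-drop label index = 365663 + 366 = 366029; at 30 labels/s that is 03:23:20:29, i.e. DF 03:23:20;29.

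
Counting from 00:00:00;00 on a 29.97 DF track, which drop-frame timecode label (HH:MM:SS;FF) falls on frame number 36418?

00:20:15;04

Each 10-minute DF block holds 10 × 60 × 30 − 9 × 2 = 17982 frames. 36418 ÷ 17982 → 2 full blocks, remainder 454.
Within the partial block the first minute is 1800 frames and each further minute 1798, so 0 further minute boundaries passed. Total skipped labels = 18 × 2 + 2 × 0 = 36.
Non-drop label index = 36418 + 36 = 36454; at 30 labels/s that is 00:20:15:04, i.e. DF 00:20:15;04.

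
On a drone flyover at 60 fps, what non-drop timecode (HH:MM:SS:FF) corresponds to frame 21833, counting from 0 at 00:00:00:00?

21833 ÷ 60 = 363 full seconds, remainder 53 frames.
363 s = 0 h 6 min 3 s.
Timecode: 00:06:03:53.

00:06:03:53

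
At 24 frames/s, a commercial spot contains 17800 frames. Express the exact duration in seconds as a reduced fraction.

2225/3 seconds

Running time = 17800 ÷ (24) = 17800 × 1/24 = 2225/3 s.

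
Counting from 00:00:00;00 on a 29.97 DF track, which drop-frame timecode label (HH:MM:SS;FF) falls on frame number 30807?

00:17:07;29

Each 10-minute DF block holds 10 × 60 × 30 − 9 × 2 = 17982 frames. 30807 ÷ 17982 → 1 full block, remainder 12825.
Within the partial block the first minute is 1800 frames and each further minute 1798, so 7 further minute boundaries passed. Total skipped labels = 18 × 1 + 2 × 7 = 32.
Non-drop label index = 30807 + 32 = 30839; at 30 labels/s that is 00:17:07:29, i.e. DF 00:17:07;29.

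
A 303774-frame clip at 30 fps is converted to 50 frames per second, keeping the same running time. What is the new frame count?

506290 frames

Target frames = source frames × (target rate / source rate) = 303774 × (50)/(30) = 303774 × 5/3 = 506290.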